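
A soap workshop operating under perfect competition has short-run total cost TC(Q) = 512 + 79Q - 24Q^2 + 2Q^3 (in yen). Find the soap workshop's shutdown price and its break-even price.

Shutdown price = min AVC. AVC = 79 - 24Q + 2Q^2, with vertex at Q = 6 and minimum ¥7.
ATC = 512/Q + 79 - 24Q + 2Q^2. Setting dATC/dQ = −512/Q^2 − 24 + 4Q = 0 gives Q = 8 (since 4·8^3 − 24·8^2 = 512).
min ATC = 512/8 + 79 − 24·8 + 2·8^2 = ¥79. That is the break-even price.
Between these two prices the firm operates at a loss; above ¥79 it earns a profit.

Shutdown price = ¥7; break-even price = ¥79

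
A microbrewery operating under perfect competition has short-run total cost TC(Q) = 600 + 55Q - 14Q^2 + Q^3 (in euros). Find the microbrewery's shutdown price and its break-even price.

Shutdown price = €6; break-even price = €75

AVC = 55 - 14Q + Q^2; minimized at Q = 7, giving min AVC = €6. That is the shutdown price.
ATC = 600/Q + 55 - 14Q + Q^2. Setting dATC/dQ = −600/Q^2 − 14 + 2Q = 0 gives Q = 10 (since 2·10^3 − 14·10^2 = 600).
min ATC = 600/10 + 55 − 14·10 + 10^2 = €75. That is the break-even price.
For €6 ≤ P < €75 the firm produces at a loss; below €6 it shuts down.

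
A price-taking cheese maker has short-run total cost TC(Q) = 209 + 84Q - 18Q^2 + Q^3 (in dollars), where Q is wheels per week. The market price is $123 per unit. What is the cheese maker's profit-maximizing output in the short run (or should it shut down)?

Produce at Q = 13

Strip out fixed cost: VC = 84Q - 18Q^2 + Q^3. Then AVC = 84 - 18Q + Q^2 and MC = 84 - 36Q + 3Q^2.
The AVC parabola has its vertex at Q = 18/2 = 9, where AVC = 84 - 18·9 + 9^2 = $3.
P = $123 exceeds min AVC = $3, so the firm stays open.
P = MC gives -39 - 36Q + 3Q^2 = 0, with roots -1 and 13. Take the larger (rising MC): Q* = 13.
Check: AVC at Q = 13 is $19 ≤ P, so revenue covers variable cost.
Profit = P·Q − TC = 123·13 − 456 = $1143.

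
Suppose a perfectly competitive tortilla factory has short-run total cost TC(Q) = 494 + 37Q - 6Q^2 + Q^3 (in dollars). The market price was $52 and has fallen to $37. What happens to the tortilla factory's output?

MC = 37 - 12Q + 3Q^2; the shutdown threshold is min AVC = $28 (at Q = 3).
At P = $52 ≥ min AVC, set P = MC on the rising branch: Q = 5.
At P = $37 ≥ min AVC, set P = MC: Q = 4. The firm stays open but cuts output.

Output falls from 5 to 4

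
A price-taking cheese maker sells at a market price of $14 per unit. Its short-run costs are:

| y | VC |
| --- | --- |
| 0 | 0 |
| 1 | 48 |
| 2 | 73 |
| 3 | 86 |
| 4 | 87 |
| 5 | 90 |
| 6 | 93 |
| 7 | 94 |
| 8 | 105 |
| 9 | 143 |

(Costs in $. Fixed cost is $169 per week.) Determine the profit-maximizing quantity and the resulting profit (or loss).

Profit at each row (π = 14y − TC): y=0: -169; y=1: -203; y=2: -214; y=3: -213; y=4: -200; y=5: -189; y=6: -178; y=7: -165; y=8: -162; y=9: -186.
Profit is maximized at y = 8. AVC there is 105/8 = $13.12 ≤ P, so producing beats shutting down (which would give -$169).

y = 8; profit = -$162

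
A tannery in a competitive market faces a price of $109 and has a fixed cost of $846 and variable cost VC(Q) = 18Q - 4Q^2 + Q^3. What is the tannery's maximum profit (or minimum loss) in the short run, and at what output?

Profit = -$356 at Q = 7

AVC = 18 - 4Q + Q^2; min AVC = $14 at Q = 2. Since P = $109 ≥ min AVC, the firm produces.
With MC = 18 - 8Q + 3Q^2, P = MC on the upward-sloping part at Q* = 7.
TR = 109·7 = 763. TC = 846 + 273 = 1119. Profit = 763 − 1119 = -$356.
By producing, the firm covers all variable cost plus $490 of fixed cost; shutting down would lose the full $846.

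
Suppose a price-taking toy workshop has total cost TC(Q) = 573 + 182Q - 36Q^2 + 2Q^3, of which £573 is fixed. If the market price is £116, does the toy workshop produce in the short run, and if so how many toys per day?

From TC, MC = TC'(Q) = 182 - 72Q + 6Q^2 and AVC = VC/Q = 182 - 36Q + 2Q^2.
AVC hits its minimum where MC = AVC, at Q = 9, giving min AVC = 182 - 36·9 + 2·9^2 = £20.
P = £116 exceeds min AVC = £20, so the firm stays open.
Solving P = MC: 66 - 72Q + 6Q^2 = 0 ⇒ Q = 1 or 11. On the upward-sloping branch, Q* = 11.
Check: AVC at Q = 11 is £28 ≤ P, so revenue covers variable cost.
Profit = P·Q − TC = 116·11 − 881 = £395.

Produce at Q = 11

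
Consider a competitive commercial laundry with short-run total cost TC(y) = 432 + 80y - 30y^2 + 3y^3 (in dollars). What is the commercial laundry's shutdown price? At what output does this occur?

The shutdown price is the minimum of AVC. VC = 80y - 30y^2 + 3y^3, so AVC = 80 - 30y + 3y^2.
At the minimum of AVC, MC = AVC. MC = 80 - 60y + 9y^2; setting MC = AVC gives 6y^2 - 30y = 0, so y = 5. min AVC = 5.
So the shutdown price is $5.

$5 per unit, at y = 5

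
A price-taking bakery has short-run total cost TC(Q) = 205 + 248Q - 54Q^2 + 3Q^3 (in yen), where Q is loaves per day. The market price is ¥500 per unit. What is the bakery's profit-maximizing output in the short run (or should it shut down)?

From TC, MC = TC'(Q) = 248 - 108Q + 9Q^2 and AVC = VC/Q = 248 - 54Q + 3Q^2.
AVC hits its minimum where MC = AVC, at Q = 9, giving min AVC = 248 - 54·9 + 3·9^2 = ¥5.
Because ¥500 ≥ ¥5, revenue can cover variable cost; the firm operates.
P = MC gives -252 - 108Q + 9Q^2 = 0, with roots -2 and 14. Take the larger (rising MC): Q* = 14.
Check: AVC at Q = 14 is ¥80 ≤ P, so revenue covers variable cost.
Profit = P·Q − TC = 500·14 − 1325 = ¥5675.

Produce at Q = 14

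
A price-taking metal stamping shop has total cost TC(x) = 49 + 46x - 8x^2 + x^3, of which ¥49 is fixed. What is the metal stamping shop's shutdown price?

The firm shuts down when price falls below the minimum of average variable cost. AVC = VC/x = 46 - 8x + x^2.
dAVC/dx = -8 + 2x = 0 gives x = 4. min AVC = 46 - 8·4 + 4^2 = 30.
So the shutdown price is ¥30.

¥30 per unit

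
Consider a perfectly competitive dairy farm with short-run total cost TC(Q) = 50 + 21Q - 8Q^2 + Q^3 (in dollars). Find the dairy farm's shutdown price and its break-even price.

Shutdown price = $5; break-even price = $16

Shutdown price = min AVC. AVC = 21 - 8Q + Q^2, with vertex at Q = 4 and minimum $5.
ATC = 50/Q + 21 - 8Q + Q^2. Setting dATC/dQ = −50/Q^2 − 8 + 2Q = 0 gives Q = 5 (since 2·5^3 − 8·5^2 = 50).
min ATC = 50/5 + 21 − 8·5 + 5^2 = $16. That is the break-even price.
Between these two prices the firm operates at a loss; above $16 it earns a profit.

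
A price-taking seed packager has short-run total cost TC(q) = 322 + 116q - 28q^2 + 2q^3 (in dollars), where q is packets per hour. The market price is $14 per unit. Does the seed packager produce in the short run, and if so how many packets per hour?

Strip out fixed cost: VC = 116q - 28q^2 + 2q^3. Then AVC = 116 - 28q + 2q^2 and MC = 116 - 56q + 6q^2.
AVC hits its minimum where MC = AVC, at q = 7, giving min AVC = 116 - 28·7 + 2·7^2 = $18.
With P < min AVC ($14 < $18), every unit sold adds to the loss.
Best response: produce nothing and absorb the $322 fixed cost.

Shut down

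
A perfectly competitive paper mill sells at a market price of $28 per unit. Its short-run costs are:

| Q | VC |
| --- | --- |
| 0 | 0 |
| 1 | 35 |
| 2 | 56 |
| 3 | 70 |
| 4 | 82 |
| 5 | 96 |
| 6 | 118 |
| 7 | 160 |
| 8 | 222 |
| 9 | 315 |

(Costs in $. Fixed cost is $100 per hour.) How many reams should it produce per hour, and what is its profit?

Q = 6; profit = -$50

Profit at each row (π = 28Q − TC): Q=0: -100; Q=1: -107; Q=2: -100; Q=3: -86; Q=4: -70; Q=5: -56; Q=6: -50; Q=7: -64; Q=8: -98; Q=9: -163.
Profit is maximized at Q = 6. AVC there is 118/6 = $19.67 ≤ P, so producing beats shutting down (which would give -$100).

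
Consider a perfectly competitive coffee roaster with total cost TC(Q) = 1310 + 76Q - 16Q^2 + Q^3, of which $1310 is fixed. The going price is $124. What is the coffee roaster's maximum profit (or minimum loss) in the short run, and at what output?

Profit = -$158 at Q = 12

AVC = 76 - 16Q + Q^2; min AVC = $12 at Q = 8. Since P = $124 ≥ min AVC, the firm produces.
MC = 76 - 32Q + 3Q^2. Setting P = MC and taking the root on the rising branch gives Q* = 12.
TR = 124·12 = 1488. TC = 1310 + 336 = 1646. Profit = 1488 − 1646 = -$158.
That loss of $158 beats the $1310 the firm would lose by shutting down; producing recovers $1152 of fixed cost.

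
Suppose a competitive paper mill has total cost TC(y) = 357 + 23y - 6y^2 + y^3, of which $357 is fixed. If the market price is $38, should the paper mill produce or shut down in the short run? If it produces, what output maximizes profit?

Produce at y = 5

From TC, MC = TC'(y) = 23 - 12y + 3y^2 and AVC = VC/y = 23 - 6y + y^2.
AVC is minimized where dAVC/dy = -6 + 2y = 0, at y = 3; min AVC = 23 - 6·3 + 3^2 = $14.
Because $38 ≥ $14, revenue can cover variable cost; the firm operates.
Solving P = MC: -15 - 12y + 3y^2 = 0 ⇒ y = -1 or 5. On the upward-sloping branch, y* = 5.
Check: AVC at y = 5 is $18 ≤ P, so revenue covers variable cost.
Profit = P·y − TC = 38·5 − 447 = -$257, a loss, but smaller than the $357 fixed cost the firm would lose by shutting down.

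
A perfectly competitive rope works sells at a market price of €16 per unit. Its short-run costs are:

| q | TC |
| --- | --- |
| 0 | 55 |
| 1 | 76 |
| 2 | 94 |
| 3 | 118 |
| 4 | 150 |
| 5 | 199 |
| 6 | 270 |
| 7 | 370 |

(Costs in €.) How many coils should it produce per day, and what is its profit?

Compute π = P·q − TC at each output: q=0: -55; q=1: -60; q=2: -62; q=3: -70; q=4: -86; q=5: -119; q=6: -174; q=7: -258.
Profit is highest at q = 0. Equivalently, the lowest AVC in the table is 39/2 ≈ €19.50 at q = 2, and P = €16 falls below it — price never covers variable cost, so the firm shuts down and loses only its fixed cost.

q = 0 (shut down); profit = -€55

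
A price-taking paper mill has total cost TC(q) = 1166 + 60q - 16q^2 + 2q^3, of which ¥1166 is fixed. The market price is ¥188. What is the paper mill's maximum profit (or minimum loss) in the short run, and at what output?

Profit = -¥142 at q = 8

AVC = 60 - 16q + 2q^2; min AVC = ¥28 at q = 4. Since P = ¥188 ≥ min AVC, the firm produces.
MC = 60 - 32q + 6q^2. Setting P = MC and taking the root on the rising branch gives q* = 8.
TR = 188·8 = 1504. TC = 1166 + 480 = 1646. Profit = 1504 − 1646 = -¥142.
Shutting down would mean losing the fixed cost of ¥1166, so operating at a loss of ¥142 is better by ¥1024.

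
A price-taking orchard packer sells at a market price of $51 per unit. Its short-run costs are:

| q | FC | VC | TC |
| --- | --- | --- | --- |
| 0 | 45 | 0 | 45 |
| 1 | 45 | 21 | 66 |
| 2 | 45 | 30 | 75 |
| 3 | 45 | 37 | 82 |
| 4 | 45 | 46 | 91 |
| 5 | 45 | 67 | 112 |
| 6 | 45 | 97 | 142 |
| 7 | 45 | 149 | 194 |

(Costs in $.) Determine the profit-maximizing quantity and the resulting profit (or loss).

q = 6; profit = $164

Compute π = P·q − TC at each output: q=0: -45; q=1: -15; q=2: 27; q=3: 71; q=4: 113; q=5: 143; q=6: 164; q=7: 163.
Profit is maximized at q = 6. AVC there is 97/6 = $16.17 ≤ P, so producing beats shutting down (which would give -$45).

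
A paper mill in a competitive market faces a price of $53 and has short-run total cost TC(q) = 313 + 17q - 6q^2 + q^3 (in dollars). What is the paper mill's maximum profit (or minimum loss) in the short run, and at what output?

AVC = 17 - 6q + q^2; min AVC = $8 at q = 3. Since P = $53 ≥ min AVC, the firm produces.
With MC = 17 - 12q + 3q^2, P = MC on the upward-sloping part at q* = 6.
TR = 53·6 = 318. TC = 313 + 102 = 415. Profit = 318 − 415 = -$97.
That loss of $97 beats the $313 the firm would lose by shutting down; producing recovers $216 of fixed cost.

Profit = -$97 at q = 6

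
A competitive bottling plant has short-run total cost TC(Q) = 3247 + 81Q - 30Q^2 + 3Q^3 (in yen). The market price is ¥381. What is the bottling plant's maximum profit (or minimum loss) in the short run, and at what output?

AVC = 81 - 30Q + 3Q^2 has its minimum ¥6 at Q = 5; price ¥381 clears that bar, so the firm operates.
MC = 81 - 60Q + 9Q^2. Setting P = MC and taking the root on the rising branch gives Q* = 10.
TR = 381·10 = 3810. TC = 3247 + 810 = 4057. Profit = 3810 − 4057 = -¥247.
By producing, the firm covers all variable cost plus ¥3000 of fixed cost; shutting down would lose the full ¥3247.

Profit = -¥247 at Q = 10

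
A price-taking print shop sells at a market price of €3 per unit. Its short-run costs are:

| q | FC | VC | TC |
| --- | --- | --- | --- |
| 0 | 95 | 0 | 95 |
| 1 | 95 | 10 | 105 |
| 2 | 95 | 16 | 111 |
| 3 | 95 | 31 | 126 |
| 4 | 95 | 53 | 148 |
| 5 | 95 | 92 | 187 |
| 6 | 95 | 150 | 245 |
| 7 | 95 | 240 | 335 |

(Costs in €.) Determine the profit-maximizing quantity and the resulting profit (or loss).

q = 0 (shut down); profit = -€95

Tabulate TR − TC: q=0: -95; q=1: -102; q=2: -105; q=3: -117; q=4: -136; q=5: -172; q=6: -227; q=7: -314.
Profit is highest at q = 0. Equivalently, the lowest AVC in the table is 16/2 ≈ €8 at q = 2, and P = €3 falls below it — price never covers variable cost, so the firm shuts down and loses only its fixed cost.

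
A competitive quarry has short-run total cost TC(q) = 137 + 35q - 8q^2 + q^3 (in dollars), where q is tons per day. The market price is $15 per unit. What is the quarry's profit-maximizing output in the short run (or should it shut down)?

Shut down

Strip out fixed cost: VC = 35q - 8q^2 + q^3. Then AVC = 35 - 8q + q^2 and MC = 35 - 16q + 3q^2.
AVC hits its minimum where MC = AVC, at q = 4, giving min AVC = 35 - 8·4 + 4^2 = $19.
Since P = $15 < min AVC = $19, price fails to cover variable cost at any output.
Best response: produce nothing and absorb the $137 fixed cost.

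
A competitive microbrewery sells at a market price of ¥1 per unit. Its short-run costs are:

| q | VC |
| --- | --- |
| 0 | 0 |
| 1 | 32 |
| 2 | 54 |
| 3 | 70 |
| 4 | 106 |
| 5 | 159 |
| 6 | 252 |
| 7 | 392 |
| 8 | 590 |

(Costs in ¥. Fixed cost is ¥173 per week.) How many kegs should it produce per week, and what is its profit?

Compute π = P·q − TC at each output: q=0: -173; q=1: -204; q=2: -225; q=3: -240; q=4: -275; q=5: -327; q=6: -419; q=7: -558; q=8: -755.
Profit is highest at q = 0. Equivalently, the lowest AVC in the table is 70/3 ≈ ¥23.33 at q = 3, and P = ¥1 falls below it — price never covers variable cost, so the firm shuts down and loses only its fixed cost.

q = 0 (shut down); profit = -¥173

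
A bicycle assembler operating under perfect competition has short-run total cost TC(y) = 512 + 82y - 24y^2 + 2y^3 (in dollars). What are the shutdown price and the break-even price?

Shutdown price = $10; break-even price = $82

Shutdown price = min AVC. AVC = 82 - 24y + 2y^2, with vertex at y = 6 and minimum $10.
ATC = 512/y + 82 - 24y + 2y^2. Setting dATC/dy = −512/y^2 − 24 + 4y = 0 gives y = 8 (since 4·8^3 − 24·8^2 = 512).
min ATC = 512/8 + 82 − 24·8 + 2·8^2 = $82. That is the break-even price.
For $10 ≤ P < $82 the firm produces at a loss; below $10 it shuts down.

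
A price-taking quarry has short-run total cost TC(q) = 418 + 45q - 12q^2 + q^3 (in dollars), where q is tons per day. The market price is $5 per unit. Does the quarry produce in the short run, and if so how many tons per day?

Shut down

Variable cost is VC = 45q - 12q^2 + q^3, so AVC = VC/q = 45 - 12q + q^2 and MC = dTC/dq = 45 - 24q + 3q^2.
AVC hits its minimum where MC = AVC, at q = 6, giving min AVC = 45 - 12·6 + 6^2 = $9.
Since P = $5 < min AVC = $9, price fails to cover variable cost at any output.
The firm minimizes its loss by shutting down and losing only its fixed cost of $418.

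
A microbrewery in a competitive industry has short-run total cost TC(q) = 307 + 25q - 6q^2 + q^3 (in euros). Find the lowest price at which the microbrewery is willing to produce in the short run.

The firm shuts down when price falls below the minimum of average variable cost. AVC = VC/q = 25 - 6q + q^2.
dAVC/dq = -6 + 2q = 0 gives q = 3. min AVC = 25 - 6·3 + 3^2 = 16.
The firm shuts down for any P below €16.

€16 per unit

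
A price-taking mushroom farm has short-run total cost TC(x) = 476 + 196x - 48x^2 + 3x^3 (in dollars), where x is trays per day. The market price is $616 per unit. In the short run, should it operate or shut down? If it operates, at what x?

Produce at x = 14

From TC, MC = TC'(x) = 196 - 96x + 9x^2 and AVC = VC/x = 196 - 48x + 3x^2.
The AVC parabola has its vertex at x = 48/6 = 8, where AVC = 196 - 48·8 + 3·8^2 = $4.
P = $616 exceeds min AVC = $4, so the firm stays open.
Set P = MC: 616 = 196 - 96x + 9x^2 → -420 - 96x + 9x^2 = 0. The roots are x = -10/3 and x = 14; the profit-maximizing output is on the rising part of MC, so x* = 14.
Check: AVC at x = 14 is $112 ≤ P, so revenue covers variable cost.
Profit = P·x − TC = 616·14 − 2044 = $6580.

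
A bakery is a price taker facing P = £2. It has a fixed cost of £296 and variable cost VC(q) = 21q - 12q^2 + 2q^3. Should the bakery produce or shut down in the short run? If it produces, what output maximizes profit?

Shut down

Variable cost is VC = 21q - 12q^2 + 2q^3, so AVC = VC/q = 21 - 12q + 2q^2 and MC = dTC/dq = 21 - 24q + 6q^2.
AVC is minimized where dAVC/dq = -12 + 4q = 0, at q = 3; min AVC = 21 - 12·3 + 2·3^2 = £3.
Since P = £2 < min AVC = £3, price fails to cover variable cost at any output.
The firm minimizes its loss by shutting down and losing only its fixed cost of £296.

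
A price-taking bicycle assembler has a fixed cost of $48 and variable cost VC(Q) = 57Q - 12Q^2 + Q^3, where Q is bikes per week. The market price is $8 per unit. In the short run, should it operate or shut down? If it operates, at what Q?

Shut down

From TC, MC = TC'(Q) = 57 - 24Q + 3Q^2 and AVC = VC/Q = 57 - 12Q + Q^2.
AVC is minimized where dAVC/dQ = -12 + 2Q = 0, at Q = 6; min AVC = 57 - 12·6 + 6^2 = $21.
Since P = $8 < min AVC = $21, price fails to cover variable cost at any output.
Shutting down limits the loss to fixed cost, $48.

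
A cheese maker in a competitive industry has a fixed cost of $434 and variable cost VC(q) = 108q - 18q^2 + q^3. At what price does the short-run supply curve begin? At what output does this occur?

The shutdown price is the minimum of AVC. VC = 108q - 18q^2 + q^3, so AVC = 108 - 18q + q^2.
At the minimum of AVC, MC = AVC. MC = 108 - 36q + 3q^2; setting MC = AVC gives 2q^2 - 18q = 0, so q = 9. min AVC = 27.
For P < $27 the firm produces nothing.

$27 per unit, at q = 9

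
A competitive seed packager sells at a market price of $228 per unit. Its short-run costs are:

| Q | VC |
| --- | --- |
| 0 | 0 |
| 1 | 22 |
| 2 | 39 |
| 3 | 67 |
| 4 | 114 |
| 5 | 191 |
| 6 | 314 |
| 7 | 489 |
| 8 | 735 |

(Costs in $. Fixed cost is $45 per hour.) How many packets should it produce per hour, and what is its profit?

Profit at each row (π = 228Q − TC): Q=0: -45; Q=1: 161; Q=2: 372; Q=3: 572; Q=4: 753; Q=5: 904; Q=6: 1009; Q=7: 1062; Q=8: 1044.
Profit is maximized at Q = 7. AVC there is 489/7 = $69.86 ≤ P, so producing beats shutting down (which would give -$45).

Q = 7; profit = $1062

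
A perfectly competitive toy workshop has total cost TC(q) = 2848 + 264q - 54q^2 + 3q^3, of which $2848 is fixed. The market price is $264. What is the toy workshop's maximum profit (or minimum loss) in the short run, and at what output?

Profit = -$256 at q = 12

AVC = 264 - 54q + 3q^2; min AVC = $21 at q = 9. Since P = $264 ≥ min AVC, the firm produces.
With MC = 264 - 108q + 9q^2, P = MC on the upward-sloping part at q* = 12.
TR = 264·12 = 3168. TC = 2848 + 576 = 3424. Profit = 3168 − 3424 = -$256.
By producing, the firm covers all variable cost plus $2592 of fixed cost; shutting down would lose the full $2848.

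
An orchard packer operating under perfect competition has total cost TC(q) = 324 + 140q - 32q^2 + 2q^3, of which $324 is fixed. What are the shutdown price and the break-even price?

Shutdown price = $12; break-even price = $50

AVC = 140 - 32q + 2q^2; minimized at q = 8, giving min AVC = $12. That is the shutdown price.
ATC = 324/q + 140 - 32q + 2q^2. Setting dATC/dq = −324/q^2 − 32 + 4q = 0 gives q = 9 (since 4·9^3 − 32·9^2 = 324).
min ATC = 324/9 + 140 − 32·9 + 2·9^2 = $50. That is the break-even price.
For $12 ≤ P < $50 the firm produces at a loss; below $12 it shuts down.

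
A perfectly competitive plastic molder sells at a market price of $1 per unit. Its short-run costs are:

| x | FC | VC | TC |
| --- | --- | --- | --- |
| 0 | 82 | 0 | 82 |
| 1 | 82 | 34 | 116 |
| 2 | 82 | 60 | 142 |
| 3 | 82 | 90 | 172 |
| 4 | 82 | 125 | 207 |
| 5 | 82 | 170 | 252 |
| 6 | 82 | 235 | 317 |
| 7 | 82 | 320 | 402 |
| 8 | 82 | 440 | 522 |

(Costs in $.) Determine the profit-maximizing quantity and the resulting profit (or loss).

Compute π = P·x − TC at each output: x=0: -82; x=1: -115; x=2: -140; x=3: -169; x=4: -203; x=5: -247; x=6: -311; x=7: -395; x=8: -514.
Profit is highest at x = 0. Equivalently, the lowest AVC in the table is 60/2 ≈ $30 at x = 2, and P = $1 falls below it — price never covers variable cost, so the firm shuts down and loses only its fixed cost.

x = 0 (shut down); profit = -$82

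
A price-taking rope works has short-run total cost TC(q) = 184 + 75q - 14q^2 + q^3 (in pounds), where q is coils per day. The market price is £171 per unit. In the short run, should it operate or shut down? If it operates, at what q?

Produce at q = 12

Variable cost is VC = 75q - 14q^2 + q^3, so AVC = VC/q = 75 - 14q + q^2 and MC = dTC/dq = 75 - 28q + 3q^2.
The AVC parabola has its vertex at q = 14/2 = 7, where AVC = 75 - 14·7 + 7^2 = £26.
Since P = £171 ≥ min AVC = £26, price covers variable cost and the firm should produce.
Set P = MC: 171 = 75 - 28q + 3q^2 → -96 - 28q + 3q^2 = 0. The roots are q = -8/3 and q = 12; the profit-maximizing output is on the rising part of MC, so q* = 12.
Check: AVC at q = 12 is £51 ≤ P, so revenue covers variable cost.
Profit = P·q − TC = 171·12 − 796 = £1256.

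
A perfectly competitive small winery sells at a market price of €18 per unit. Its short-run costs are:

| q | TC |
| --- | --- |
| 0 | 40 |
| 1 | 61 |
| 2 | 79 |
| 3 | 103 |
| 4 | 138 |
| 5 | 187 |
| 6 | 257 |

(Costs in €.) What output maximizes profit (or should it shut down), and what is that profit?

Compute π = P·q − TC at each output: q=0: -40; q=1: -43; q=2: -43; q=3: -49; q=4: -66; q=5: -97; q=6: -149.
Profit is highest at q = 0. Equivalently, the lowest AVC in the table is 39/2 ≈ €19.50 at q = 2, and P = €18 falls below it — price never covers variable cost, so the firm shuts down and loses only its fixed cost.

q = 0 (shut down); profit = -€40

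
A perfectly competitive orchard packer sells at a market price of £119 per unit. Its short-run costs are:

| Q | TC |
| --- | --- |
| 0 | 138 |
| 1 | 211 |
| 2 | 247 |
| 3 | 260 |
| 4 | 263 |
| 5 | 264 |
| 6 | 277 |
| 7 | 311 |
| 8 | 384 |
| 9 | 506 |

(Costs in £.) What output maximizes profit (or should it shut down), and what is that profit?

Q = 8; profit = £568

Tabulate TR − TC: Q=0: -138; Q=1: -92; Q=2: -9; Q=3: 97; Q=4: 213; Q=5: 331; Q=6: 437; Q=7: 522; Q=8: 568; Q=9: 565.
Profit is maximized at Q = 8. AVC there is 246/8 = £30.75 ≤ P, so producing beats shutting down (which would give -£138).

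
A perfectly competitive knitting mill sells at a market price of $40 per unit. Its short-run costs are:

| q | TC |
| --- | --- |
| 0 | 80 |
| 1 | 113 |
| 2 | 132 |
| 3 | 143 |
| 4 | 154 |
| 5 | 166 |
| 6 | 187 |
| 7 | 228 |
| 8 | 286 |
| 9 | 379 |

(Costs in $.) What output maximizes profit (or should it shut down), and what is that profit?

q = 6; profit = $53

Tabulate TR − TC: q=0: -80; q=1: -73; q=2: -52; q=3: -23; q=4: 6; q=5: 34; q=6: 53; q=7: 52; q=8: 34; q=9: -19.
Profit is maximized at q = 6. AVC there is 107/6 = $17.83 ≤ P, so producing beats shutting down (which would give -$80).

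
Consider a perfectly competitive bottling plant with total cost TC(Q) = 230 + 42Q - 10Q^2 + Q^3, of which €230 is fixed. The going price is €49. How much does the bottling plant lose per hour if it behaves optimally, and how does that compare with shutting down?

Profit = -€34 at Q = 7

AVC = 42 - 10Q + Q^2; min AVC = €17 at Q = 5. Since P = €49 ≥ min AVC, the firm produces.
With MC = 42 - 20Q + 3Q^2, P = MC on the upward-sloping part at Q* = 7.
TR = 49·7 = 343. TC = 230 + 147 = 377. Profit = 343 − 377 = -€34.
Shutting down would mean losing the fixed cost of €230, so operating at a loss of €34 is better by €196.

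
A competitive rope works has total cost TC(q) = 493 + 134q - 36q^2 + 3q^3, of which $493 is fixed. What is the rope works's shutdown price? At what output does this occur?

$26 per unit, at q = 6

Short-run supply begins at min AVC. From VC = 134q - 36q^2 + 3q^3, AVC = 134 - 36q + 3q^2.
At the minimum of AVC, MC = AVC. MC = 134 - 72q + 9q^2; setting MC = AVC gives 6q^2 - 36q = 0, so q = 6. min AVC = 26.
For P < $26 the firm produces nothing.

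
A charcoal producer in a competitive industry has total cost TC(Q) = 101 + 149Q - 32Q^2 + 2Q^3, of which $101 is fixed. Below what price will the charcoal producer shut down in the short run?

$21 per unit

The shutdown price is the minimum of AVC. VC = 149Q - 32Q^2 + 2Q^3, so AVC = 149 - 32Q + 2Q^2.
At the minimum of AVC, MC = AVC. MC = 149 - 64Q + 6Q^2; setting MC = AVC gives 4Q^2 - 32Q = 0, so Q = 8. min AVC = 21.
For P < $21 the firm produces nothing.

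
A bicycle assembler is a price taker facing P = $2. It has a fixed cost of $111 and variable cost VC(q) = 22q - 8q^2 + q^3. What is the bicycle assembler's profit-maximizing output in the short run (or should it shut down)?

Variable cost is VC = 22q - 8q^2 + q^3, so AVC = VC/q = 22 - 8q + q^2 and MC = dTC/dq = 22 - 16q + 3q^2.
The AVC parabola has its vertex at q = 8/2 = 4, where AVC = 22 - 8·4 + 4^2 = $6.
With P < min AVC ($2 < $6), every unit sold adds to the loss.
Shutting down limits the loss to fixed cost, $111.

Shut down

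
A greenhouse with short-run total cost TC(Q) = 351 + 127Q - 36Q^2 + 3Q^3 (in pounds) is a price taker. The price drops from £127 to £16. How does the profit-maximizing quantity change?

Output falls from 8 to 0 (the firm shuts down)

AVC = 127 - 36Q + 3Q^2, minimized at Q = 6 where min AVC = £19. MC = 127 - 72Q + 9Q^2.
At P = £127 ≥ min AVC, set P = MC on the rising branch: Q = 8.
At P = £16 < min AVC = £19, price no longer covers variable cost at any output, so the firm shuts down: Q = 0.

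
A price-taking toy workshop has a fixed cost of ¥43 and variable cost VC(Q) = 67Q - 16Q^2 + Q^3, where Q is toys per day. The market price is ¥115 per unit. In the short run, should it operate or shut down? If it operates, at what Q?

Produce at Q = 12

Strip out fixed cost: VC = 67Q - 16Q^2 + Q^3. Then AVC = 67 - 16Q + Q^2 and MC = 67 - 32Q + 3Q^2.
The AVC parabola has its vertex at Q = 16/2 = 8, where AVC = 67 - 16·8 + 8^2 = ¥3.
Since P = ¥115 ≥ min AVC = ¥3, price covers variable cost and the firm should produce.
Set P = MC: 115 = 67 - 32Q + 3Q^2 → -48 - 32Q + 3Q^2 = 0. The roots are Q = -4/3 and Q = 12; the profit-maximizing output is on the rising part of MC, so Q* = 12.
Check: AVC at Q = 12 is ¥19 ≤ P, so revenue covers variable cost.
Profit = P·Q − TC = 115·12 − 271 = ¥1109.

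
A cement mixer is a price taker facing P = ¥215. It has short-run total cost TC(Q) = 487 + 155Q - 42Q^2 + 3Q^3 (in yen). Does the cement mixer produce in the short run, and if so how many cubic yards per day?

Variable cost is VC = 155Q - 42Q^2 + 3Q^3, so AVC = VC/Q = 155 - 42Q + 3Q^2 and MC = dTC/dQ = 155 - 84Q + 9Q^2.
AVC hits its minimum where MC = AVC, at Q = 7, giving min AVC = 155 - 42·7 + 3·7^2 = ¥8.
Because ¥215 ≥ ¥8, revenue can cover variable cost; the firm operates.
P = MC gives -60 - 84Q + 9Q^2 = 0, with roots -2/3 and 10. Take the larger (rising MC): Q* = 10.
Check: AVC at Q = 10 is ¥35 ≤ P, so revenue covers variable cost.
Profit = P·Q − TC = 215·10 − 837 = ¥1313.

Produce at Q = 10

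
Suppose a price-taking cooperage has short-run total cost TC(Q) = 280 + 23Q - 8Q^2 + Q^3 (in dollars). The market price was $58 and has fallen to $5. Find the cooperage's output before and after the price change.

AVC = 23 - 8Q + Q^2, minimized at Q = 4 where min AVC = $7. MC = 23 - 16Q + 3Q^2.
With P = $58 above the shutdown price, P = MC gives Q = 7.
At P = $5 < min AVC = $7, price no longer covers variable cost at any output, so the firm shuts down: Q = 0.

Output falls from 7 to 0 (the firm shuts down)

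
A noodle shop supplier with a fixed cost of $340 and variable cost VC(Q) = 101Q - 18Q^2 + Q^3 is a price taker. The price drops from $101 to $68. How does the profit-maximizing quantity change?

MC = 101 - 36Q + 3Q^2; the shutdown threshold is min AVC = $20 (at Q = 9).
At P = $101 ≥ min AVC, set P = MC on the rising branch: Q = 12.
At P = $68 ≥ min AVC, set P = MC: Q = 11. The firm stays open but cuts output.

Output falls from 12 to 11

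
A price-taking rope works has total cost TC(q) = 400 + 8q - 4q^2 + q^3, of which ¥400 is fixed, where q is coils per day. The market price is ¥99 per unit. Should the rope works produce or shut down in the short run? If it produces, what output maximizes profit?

Produce at q = 7

Variable cost is VC = 8q - 4q^2 + q^3, so AVC = VC/q = 8 - 4q + q^2 and MC = dTC/dq = 8 - 8q + 3q^2.
AVC is minimized where dAVC/dq = -4 + 2q = 0, at q = 2; min AVC = 8 - 4·2 + 2^2 = ¥4.
Because ¥99 ≥ ¥4, revenue can cover variable cost; the firm operates.
P = MC gives -91 - 8q + 3q^2 = 0, with roots -13/3 and 7. Take the larger (rising MC): q* = 7.
Check: AVC at q = 7 is ¥29 ≤ P, so revenue covers variable cost.
Profit = P·q − TC = 99·7 − 603 = ¥90.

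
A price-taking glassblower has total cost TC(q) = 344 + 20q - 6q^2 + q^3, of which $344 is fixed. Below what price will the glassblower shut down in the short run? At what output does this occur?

The firm shuts down when price falls below the minimum of average variable cost. AVC = VC/q = 20 - 6q + q^2.
At the minimum of AVC, MC = AVC. MC = 20 - 12q + 3q^2; setting MC = AVC gives 2q^2 - 6q = 0, so q = 3. min AVC = 11.
So the shutdown price is $11.

$11 per unit, at q = 3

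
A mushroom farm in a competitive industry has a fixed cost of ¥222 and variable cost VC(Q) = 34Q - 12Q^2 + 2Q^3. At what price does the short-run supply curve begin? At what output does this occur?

¥16 per unit, at Q = 3

The firm shuts down when price falls below the minimum of average variable cost. AVC = VC/Q = 34 - 12Q + 2Q^2.
dAVC/dQ = -12 + 4Q = 0 gives Q = 3. min AVC = 34 - 12·3 + 2·3^2 = 16.
For P < ¥16 the firm produces nothing.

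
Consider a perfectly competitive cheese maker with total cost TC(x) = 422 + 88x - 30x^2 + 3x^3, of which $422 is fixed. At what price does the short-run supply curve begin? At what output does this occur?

$13 per unit, at x = 5

Short-run supply begins at min AVC. From VC = 88x - 30x^2 + 3x^3, AVC = 88 - 30x + 3x^2.
At the minimum of AVC, MC = AVC. MC = 88 - 60x + 9x^2; setting MC = AVC gives 6x^2 - 30x = 0, so x = 5. min AVC = 13.
The firm shuts down for any P below $13.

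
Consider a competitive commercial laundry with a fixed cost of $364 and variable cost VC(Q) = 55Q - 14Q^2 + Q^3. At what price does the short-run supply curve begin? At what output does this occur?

$6 per unit, at Q = 7

Short-run supply begins at min AVC. From VC = 55Q - 14Q^2 + Q^3, AVC = 55 - 14Q + Q^2.
At the minimum of AVC, MC = AVC. MC = 55 - 28Q + 3Q^2; setting MC = AVC gives 2Q^2 - 14Q = 0, so Q = 7. min AVC = 6.
For P < $6 the firm produces nothing.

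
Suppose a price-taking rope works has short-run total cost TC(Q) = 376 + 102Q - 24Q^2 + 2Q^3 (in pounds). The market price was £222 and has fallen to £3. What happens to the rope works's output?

MC = 102 - 48Q + 6Q^2; the shutdown threshold is min AVC = £30 (at Q = 6).
At P = £222 ≥ min AVC, set P = MC on the rising branch: Q = 10.
At P = £3 < min AVC = £30, price no longer covers variable cost at any output, so the firm shuts down: Q = 0.

Output falls from 10 to 0 (the firm shuts down)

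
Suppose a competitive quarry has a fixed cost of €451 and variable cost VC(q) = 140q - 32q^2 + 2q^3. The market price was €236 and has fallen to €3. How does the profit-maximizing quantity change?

AVC = 140 - 32q + 2q^2, minimized at q = 8 where min AVC = €12. MC = 140 - 64q + 6q^2.
With P = €236 above the shutdown price, P = MC gives q = 12.
At P = €3 < min AVC = €12, price no longer covers variable cost at any output, so the firm shuts down: q = 0.

Output falls from 12 to 0 (the firm shuts down)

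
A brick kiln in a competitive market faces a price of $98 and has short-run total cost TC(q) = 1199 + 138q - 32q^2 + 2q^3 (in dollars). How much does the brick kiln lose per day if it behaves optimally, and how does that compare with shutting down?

AVC = 138 - 32q + 2q^2; min AVC = $10 at q = 8. Since P = $98 ≥ min AVC, the firm produces.
MC = 138 - 64q + 6q^2. Setting P = MC and taking the root on the rising branch gives q* = 10.
TR = 98·10 = 980. TC = 1199 + 180 = 1379. Profit = 980 − 1379 = -$399.
By producing, the firm covers all variable cost plus $800 of fixed cost; shutting down would lose the full $1199.

Profit = -$399 at q = 10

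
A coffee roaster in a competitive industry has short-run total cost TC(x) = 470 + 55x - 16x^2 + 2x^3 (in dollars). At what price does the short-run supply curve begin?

The shutdown price is the minimum of AVC. VC = 55x - 16x^2 + 2x^3, so AVC = 55 - 16x + 2x^2.
At the minimum of AVC, MC = AVC. MC = 55 - 32x + 6x^2; setting MC = AVC gives 4x^2 - 16x = 0, so x = 4. min AVC = 23.
For P < $23 the firm produces nothing.

$23 per unit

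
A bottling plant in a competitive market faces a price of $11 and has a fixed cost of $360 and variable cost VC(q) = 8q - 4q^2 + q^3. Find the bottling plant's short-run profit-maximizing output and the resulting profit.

AVC = 8 - 4q + q^2 has its minimum $4 at q = 2; price $11 clears that bar, so the firm operates.
With MC = 8 - 8q + 3q^2, P = MC on the upward-sloping part at q* = 3.
TR = 11·3 = 33. TC = 360 + 15 = 375. Profit = 33 − 375 = -$342.
By producing, the firm covers all variable cost plus $18 of fixed cost; shutting down would lose the full $360.

Profit = -$342 at q = 3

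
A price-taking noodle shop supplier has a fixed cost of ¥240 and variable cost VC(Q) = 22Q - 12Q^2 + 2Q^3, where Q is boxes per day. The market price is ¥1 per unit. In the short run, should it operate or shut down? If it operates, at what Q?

Shut down

Variable cost is VC = 22Q - 12Q^2 + 2Q^3, so AVC = VC/Q = 22 - 12Q + 2Q^2 and MC = dTC/dQ = 22 - 24Q + 6Q^2.
The AVC parabola has its vertex at Q = 12/4 = 3, where AVC = 22 - 12·3 + 2·3^2 = ¥4.
P = ¥1 lies below min AVC = ¥4; no output level covers variable cost.
Shutting down limits the loss to fixed cost, ¥240.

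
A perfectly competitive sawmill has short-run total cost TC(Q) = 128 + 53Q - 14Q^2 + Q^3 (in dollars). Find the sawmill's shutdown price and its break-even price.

Shutdown price = min AVC. AVC = 53 - 14Q + Q^2, with vertex at Q = 7 and minimum $4.
ATC = 128/Q + 53 - 14Q + Q^2. Setting dATC/dQ = −128/Q^2 − 14 + 2Q = 0 gives Q = 8 (since 2·8^3 − 14·8^2 = 128).
min ATC = 128/8 + 53 − 14·8 + 8^2 = $21. That is the break-even price.
Between these two prices the firm operates at a loss; above $21 it earns a profit.

Shutdown price = $4; break-even price = $21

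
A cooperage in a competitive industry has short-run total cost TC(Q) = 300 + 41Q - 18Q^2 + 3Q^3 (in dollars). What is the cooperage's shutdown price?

Short-run supply begins at min AVC. From VC = 41Q - 18Q^2 + 3Q^3, AVC = 41 - 18Q + 3Q^2.
dAVC/dQ = -18 + 6Q = 0 gives Q = 3. min AVC = 41 - 18·3 + 3·3^2 = 14.
For P < $14 the firm produces nothing.

$14 per unit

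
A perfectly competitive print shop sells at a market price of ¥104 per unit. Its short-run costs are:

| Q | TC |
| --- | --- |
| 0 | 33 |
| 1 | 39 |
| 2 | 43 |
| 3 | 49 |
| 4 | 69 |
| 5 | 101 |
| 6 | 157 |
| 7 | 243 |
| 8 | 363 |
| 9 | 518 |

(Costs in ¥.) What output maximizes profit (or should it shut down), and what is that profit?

Profit at each row (π = 104Q − TC): Q=0: -33; Q=1: 65; Q=2: 165; Q=3: 263; Q=4: 347; Q=5: 419; Q=6: 467; Q=7: 485; Q=8: 469; Q=9: 418.
Profit is maximized at Q = 7. AVC there is 210/7 = ¥30 ≤ P, so producing beats shutting down (which would give -¥33).

Q = 7; profit = ¥485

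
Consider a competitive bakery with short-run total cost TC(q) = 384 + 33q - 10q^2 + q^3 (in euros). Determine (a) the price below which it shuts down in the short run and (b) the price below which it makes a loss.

Shutdown price = min AVC. AVC = 33 - 10q + q^2, with vertex at q = 5 and minimum €8.
ATC = 384/q + 33 - 10q + q^2. Setting dATC/dq = −384/q^2 − 10 + 2q = 0 gives q = 8 (since 2·8^3 − 10·8^2 = 384).
min ATC = 384/8 + 33 − 10·8 + 8^2 = €65. That is the break-even price.
For €8 ≤ P < €65 the firm produces at a loss; below €8 it shuts down.

Shutdown price = €8; break-even price = €65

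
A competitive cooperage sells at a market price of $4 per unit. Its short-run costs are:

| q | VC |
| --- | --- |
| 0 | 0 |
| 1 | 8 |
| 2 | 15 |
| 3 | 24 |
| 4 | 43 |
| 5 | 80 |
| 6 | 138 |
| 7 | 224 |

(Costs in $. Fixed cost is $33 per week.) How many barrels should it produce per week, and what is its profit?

q = 0 (shut down); profit = -$33

Compute π = P·q − TC at each output: q=0: -33; q=1: -37; q=2: -40; q=3: -45; q=4: -60; q=5: -93; q=6: -147; q=7: -229.
Profit is highest at q = 0. Equivalently, the lowest AVC in the table is 15/2 ≈ $7.50 at q = 2, and P = $4 falls below it — price never covers variable cost, so the firm shuts down and loses only its fixed cost.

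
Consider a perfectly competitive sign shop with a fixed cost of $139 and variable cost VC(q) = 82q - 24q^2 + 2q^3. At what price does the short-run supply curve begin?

$10 per unit

The shutdown price is the minimum of AVC. VC = 82q - 24q^2 + 2q^3, so AVC = 82 - 24q + 2q^2.
dAVC/dq = -24 + 4q = 0 gives q = 6. min AVC = 82 - 24·6 + 2·6^2 = 10.
The firm shuts down for any P below $10.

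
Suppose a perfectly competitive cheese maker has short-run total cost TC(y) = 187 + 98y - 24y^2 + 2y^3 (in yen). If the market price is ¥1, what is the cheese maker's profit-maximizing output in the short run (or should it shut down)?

Shut down

Strip out fixed cost: VC = 98y - 24y^2 + 2y^3. Then AVC = 98 - 24y + 2y^2 and MC = 98 - 48y + 6y^2.
The AVC parabola has its vertex at y = 24/4 = 6, where AVC = 98 - 24·6 + 2·6^2 = ¥26.
With P < min AVC (¥1 < ¥26), every unit sold adds to the loss.
Best response: produce nothing and absorb the ¥187 fixed cost.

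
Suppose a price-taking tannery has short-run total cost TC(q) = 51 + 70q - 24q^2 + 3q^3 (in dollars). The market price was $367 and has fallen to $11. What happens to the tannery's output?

MC = 70 - 48q + 9q^2; the shutdown threshold is min AVC = $22 (at q = 4).
With P = $367 above the shutdown price, P = MC gives q = 9.
At P = $11 < min AVC = $22, price no longer covers variable cost at any output, so the firm shuts down: q = 0.

Output falls from 9 to 0 (the firm shuts down)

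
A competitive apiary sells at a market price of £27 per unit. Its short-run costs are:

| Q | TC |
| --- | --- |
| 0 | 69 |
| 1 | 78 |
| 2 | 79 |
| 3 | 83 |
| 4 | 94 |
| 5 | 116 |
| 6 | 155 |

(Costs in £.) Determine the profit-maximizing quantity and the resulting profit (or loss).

Q = 5; profit = £19

Profit at each row (π = 27Q − TC): Q=0: -69; Q=1: -51; Q=2: -25; Q=3: -2; Q=4: 14; Q=5: 19; Q=6: 7.
Profit is maximized at Q = 5. AVC there is 47/5 = £9.40 ≤ P, so producing beats shutting down (which would give -£69).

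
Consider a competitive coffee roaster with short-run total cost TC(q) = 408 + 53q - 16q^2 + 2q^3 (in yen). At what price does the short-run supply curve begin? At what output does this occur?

The firm shuts down when price falls below the minimum of average variable cost. AVC = VC/q = 53 - 16q + 2q^2.
dAVC/dq = -16 + 4q = 0 gives q = 4. min AVC = 53 - 16·4 + 2·4^2 = 21.
The firm shuts down for any P below ¥21.

¥21 per unit, at q = 4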